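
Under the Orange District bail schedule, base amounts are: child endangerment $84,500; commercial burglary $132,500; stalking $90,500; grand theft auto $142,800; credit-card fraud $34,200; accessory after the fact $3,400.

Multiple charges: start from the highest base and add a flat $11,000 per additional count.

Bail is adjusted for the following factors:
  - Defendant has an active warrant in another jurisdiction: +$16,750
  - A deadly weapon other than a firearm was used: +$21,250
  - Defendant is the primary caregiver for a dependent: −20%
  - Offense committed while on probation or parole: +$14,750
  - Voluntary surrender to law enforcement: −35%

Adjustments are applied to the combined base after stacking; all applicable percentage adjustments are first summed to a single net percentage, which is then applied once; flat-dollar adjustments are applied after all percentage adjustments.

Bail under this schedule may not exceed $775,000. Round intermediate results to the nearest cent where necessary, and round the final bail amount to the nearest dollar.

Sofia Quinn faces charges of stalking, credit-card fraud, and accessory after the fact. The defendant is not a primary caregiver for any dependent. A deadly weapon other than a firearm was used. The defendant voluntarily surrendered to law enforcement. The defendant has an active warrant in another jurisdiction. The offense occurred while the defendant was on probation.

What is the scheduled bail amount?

Base amounts from the schedule: stalking $90,500; credit-card fraud $34,200; accessory after the fact $3,400.
Stacking rule: highest base plus $11,000 per additional charge. Highest is stalking at $90,500; 2 additional charges → +$22,000. Combined base = $112,500.
Voluntary surrender to law enforcement (−35%): $112,500 × 0.65 = $73,125.
Defendant has an active warrant in another jurisdiction (+$16,750 flat): $73,125 + $16,750 = $89,875.
A deadly weapon other than a firearm was used (+$21,250 flat): $89,875 + $21,250 = $111,125.
Offense committed while on probation or parole (+$14,750 flat): $111,125 + $14,750 = $125,875.
$125,875 is within the $775,000 maximum.

$125,875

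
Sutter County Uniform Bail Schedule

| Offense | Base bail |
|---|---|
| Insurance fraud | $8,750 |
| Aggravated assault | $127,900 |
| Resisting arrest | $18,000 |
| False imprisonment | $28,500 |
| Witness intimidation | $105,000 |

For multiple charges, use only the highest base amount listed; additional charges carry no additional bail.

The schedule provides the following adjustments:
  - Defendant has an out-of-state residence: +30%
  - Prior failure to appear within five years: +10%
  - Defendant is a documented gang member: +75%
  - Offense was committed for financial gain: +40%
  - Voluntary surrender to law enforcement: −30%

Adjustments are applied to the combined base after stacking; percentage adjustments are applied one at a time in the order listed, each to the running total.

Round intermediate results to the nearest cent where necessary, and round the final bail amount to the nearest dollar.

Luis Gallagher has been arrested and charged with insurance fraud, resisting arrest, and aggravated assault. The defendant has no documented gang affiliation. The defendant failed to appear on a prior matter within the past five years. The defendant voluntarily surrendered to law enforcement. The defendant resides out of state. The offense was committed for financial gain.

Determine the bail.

$179,239

Base amounts from the schedule: insurance fraud $8,750; resisting arrest $18,000; aggravated assault $127,900.
Stacking rule: use the highest base only. Highest is aggravated assault at $127,900. Combined base = $127,900.
Defendant has an out-of-state residence (+30%): $127,900 × 1.3 = $166,270.
Prior failure to appear within five years (+10%): $166,270 × 1.1 = $182,897.
Offense was committed for financial gain (+40%): $182,897 × 1.4 = $256,055.80.
Voluntary surrender to law enforcement (−30%): $256,055.80 × 0.7 = $179,239.06.
Rounded to the nearest dollar: $179,239.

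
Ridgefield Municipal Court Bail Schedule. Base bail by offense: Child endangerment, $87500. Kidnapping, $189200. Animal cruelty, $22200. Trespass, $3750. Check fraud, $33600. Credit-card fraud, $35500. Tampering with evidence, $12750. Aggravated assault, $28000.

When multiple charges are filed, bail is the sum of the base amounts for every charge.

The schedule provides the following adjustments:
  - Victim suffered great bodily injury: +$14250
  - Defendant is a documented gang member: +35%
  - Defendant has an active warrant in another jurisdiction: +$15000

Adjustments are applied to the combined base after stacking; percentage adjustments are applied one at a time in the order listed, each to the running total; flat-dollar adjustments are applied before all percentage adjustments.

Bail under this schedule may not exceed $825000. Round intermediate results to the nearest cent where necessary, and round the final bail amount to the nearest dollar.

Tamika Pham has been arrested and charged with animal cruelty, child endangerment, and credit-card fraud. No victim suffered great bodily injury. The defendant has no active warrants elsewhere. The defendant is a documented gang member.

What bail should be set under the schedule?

$196020

Base amounts from the schedule: animal cruelty $22200; child endangerment $87500; credit-card fraud $35500.
Stacking rule: sum of all bases. $22200 + $87500 + $35500 = $145200.
Defendant is a documented gang member (+35%): $145200 × 1.35 = $196020.
$196020 is within the $825000 maximum.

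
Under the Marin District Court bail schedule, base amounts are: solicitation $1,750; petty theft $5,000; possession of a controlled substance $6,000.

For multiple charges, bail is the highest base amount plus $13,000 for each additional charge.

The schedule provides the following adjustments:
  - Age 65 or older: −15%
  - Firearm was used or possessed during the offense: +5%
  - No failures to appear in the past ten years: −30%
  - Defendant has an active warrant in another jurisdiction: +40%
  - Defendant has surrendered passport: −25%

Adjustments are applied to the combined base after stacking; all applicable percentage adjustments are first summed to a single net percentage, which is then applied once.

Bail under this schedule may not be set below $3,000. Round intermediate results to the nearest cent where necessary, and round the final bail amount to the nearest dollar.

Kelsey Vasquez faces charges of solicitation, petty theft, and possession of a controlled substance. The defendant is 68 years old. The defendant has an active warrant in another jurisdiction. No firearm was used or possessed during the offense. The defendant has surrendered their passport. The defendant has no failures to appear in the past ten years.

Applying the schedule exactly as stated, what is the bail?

Base amounts from the schedule: solicitation $1,750; petty theft $5,000; possession of a controlled substance $6,000.
Stacking rule: highest base plus $13,000 per additional charge. Highest is possession of a controlled substance at $6,000; 2 additional charges → +$26,000. Combined base = $32,000.
Net percentage adjustment: −15% −30% +40% −25% = −30%. $32,000 × 0.7 = $22,400.
$22,400 is at or above the $3,000 minimum.

$22,400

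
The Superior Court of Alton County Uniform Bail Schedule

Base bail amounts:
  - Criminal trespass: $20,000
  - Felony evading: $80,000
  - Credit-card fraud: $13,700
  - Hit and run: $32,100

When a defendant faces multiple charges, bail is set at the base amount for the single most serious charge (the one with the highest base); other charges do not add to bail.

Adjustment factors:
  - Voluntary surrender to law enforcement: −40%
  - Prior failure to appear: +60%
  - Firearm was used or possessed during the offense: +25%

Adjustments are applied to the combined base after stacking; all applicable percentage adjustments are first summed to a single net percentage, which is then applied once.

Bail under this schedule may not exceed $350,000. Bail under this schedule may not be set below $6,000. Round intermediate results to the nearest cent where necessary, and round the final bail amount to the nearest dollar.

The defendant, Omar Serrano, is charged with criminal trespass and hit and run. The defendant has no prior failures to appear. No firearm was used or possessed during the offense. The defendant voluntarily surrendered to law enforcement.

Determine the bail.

Base amounts from the schedule: criminal trespass $20,000; hit and run $32,100.
Stacking rule: use the highest base only. Highest is hit and run at $32,100. Combined base = $32,100.
Voluntary surrender to law enforcement (−40%): $32,100 × 0.6 = $19,260.
$19,260 is within the $350,000 maximum.
$19,260 is at or above the $6,000 minimum.

$19,260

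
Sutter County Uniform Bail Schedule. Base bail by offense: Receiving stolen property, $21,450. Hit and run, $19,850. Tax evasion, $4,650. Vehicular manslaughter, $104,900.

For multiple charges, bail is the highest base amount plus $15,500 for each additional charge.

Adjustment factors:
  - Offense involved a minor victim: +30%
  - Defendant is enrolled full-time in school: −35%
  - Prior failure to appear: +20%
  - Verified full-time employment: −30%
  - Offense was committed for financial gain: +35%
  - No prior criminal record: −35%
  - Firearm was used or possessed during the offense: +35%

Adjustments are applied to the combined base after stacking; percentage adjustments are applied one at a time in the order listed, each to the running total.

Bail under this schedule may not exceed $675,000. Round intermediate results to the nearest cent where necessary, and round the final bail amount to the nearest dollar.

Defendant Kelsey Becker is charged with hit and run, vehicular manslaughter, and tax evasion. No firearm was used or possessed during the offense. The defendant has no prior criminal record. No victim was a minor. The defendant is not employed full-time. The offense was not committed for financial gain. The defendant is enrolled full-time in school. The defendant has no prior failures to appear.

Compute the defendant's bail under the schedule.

Base amounts from the schedule: hit and run $19,850; vehicular manslaughter $104,900; tax evasion $4,650.
Stacking rule: highest base plus $15,500 per additional charge. Highest is vehicular manslaughter at $104,900; 2 additional charges → +$31,000. Combined base = $135,900.
Defendant is enrolled full-time in school (−35%): $135,900 × 0.65 = $88,335.
No prior criminal record (−35%): $88,335 × 0.65 = $57,417.75.
$57,417.75 is within the $675,000 maximum.
Rounded to the nearest dollar: $57,418.

$57,418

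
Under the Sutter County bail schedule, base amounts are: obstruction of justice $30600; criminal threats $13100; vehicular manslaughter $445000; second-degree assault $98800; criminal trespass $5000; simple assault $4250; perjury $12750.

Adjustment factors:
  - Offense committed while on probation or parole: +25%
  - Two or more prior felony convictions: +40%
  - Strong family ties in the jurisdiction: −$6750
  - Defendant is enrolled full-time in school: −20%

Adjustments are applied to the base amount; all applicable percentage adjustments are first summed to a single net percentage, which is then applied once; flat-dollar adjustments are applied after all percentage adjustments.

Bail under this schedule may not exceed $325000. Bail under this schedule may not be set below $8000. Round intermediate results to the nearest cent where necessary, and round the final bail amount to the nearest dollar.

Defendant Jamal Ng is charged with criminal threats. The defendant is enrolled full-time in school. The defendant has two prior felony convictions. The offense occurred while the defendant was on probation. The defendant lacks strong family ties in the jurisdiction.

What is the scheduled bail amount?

$18995

Base amounts from the schedule: criminal threats $13100.
Single charge. Combined base = $13100.
Net percentage adjustment: +25% +40% −20% = +45%. $13100 × 1.45 = $18995.
$18995 is within the $325000 maximum.
$18995 is at or above the $8000 minimum.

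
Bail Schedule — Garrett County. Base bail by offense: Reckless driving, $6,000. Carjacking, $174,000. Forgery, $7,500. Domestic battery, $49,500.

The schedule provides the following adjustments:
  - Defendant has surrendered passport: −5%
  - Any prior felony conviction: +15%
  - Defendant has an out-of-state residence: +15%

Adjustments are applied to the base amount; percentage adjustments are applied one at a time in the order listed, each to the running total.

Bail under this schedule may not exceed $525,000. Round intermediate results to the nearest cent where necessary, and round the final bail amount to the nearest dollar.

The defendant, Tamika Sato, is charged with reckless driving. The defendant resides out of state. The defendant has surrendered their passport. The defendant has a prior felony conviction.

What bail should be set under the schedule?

$7,538

Base amounts from the schedule: reckless driving $6,000.
Single charge. Combined base = $6,000.
Defendant has surrendered passport (−5%): $6,000 × 0.95 = $5,700.
Any prior felony conviction (+15%): $5,700 × 1.15 = $6,555.
Defendant has an out-of-state residence (+15%): $6,555 × 1.15 = $7,538.25.
$7,538.25 is within the $525,000 maximum.
Rounded to the nearest dollar: $7,538.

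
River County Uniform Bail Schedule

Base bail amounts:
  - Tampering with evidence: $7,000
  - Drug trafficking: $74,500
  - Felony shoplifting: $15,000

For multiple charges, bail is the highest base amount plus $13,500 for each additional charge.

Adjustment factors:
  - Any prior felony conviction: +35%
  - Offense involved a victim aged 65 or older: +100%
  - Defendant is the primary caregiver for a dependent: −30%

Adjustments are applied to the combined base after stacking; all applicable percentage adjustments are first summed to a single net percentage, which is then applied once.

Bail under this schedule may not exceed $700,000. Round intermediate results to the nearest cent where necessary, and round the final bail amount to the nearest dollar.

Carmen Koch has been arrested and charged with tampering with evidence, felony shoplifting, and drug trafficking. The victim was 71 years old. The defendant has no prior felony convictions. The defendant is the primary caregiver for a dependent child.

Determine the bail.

Base amounts from the schedule: tampering with evidence $7,000; felony shoplifting $15,000; drug trafficking $74,500.
Stacking rule: highest base plus $13,500 per additional charge. Highest is drug trafficking at $74,500; 2 additional charges → +$27,000. Combined base = $101,500.
Net percentage adjustment: +100% −30% = +70%. $101,500 × 1.7 = $172,550.
$172,550 is within the $700,000 maximum.

$172,550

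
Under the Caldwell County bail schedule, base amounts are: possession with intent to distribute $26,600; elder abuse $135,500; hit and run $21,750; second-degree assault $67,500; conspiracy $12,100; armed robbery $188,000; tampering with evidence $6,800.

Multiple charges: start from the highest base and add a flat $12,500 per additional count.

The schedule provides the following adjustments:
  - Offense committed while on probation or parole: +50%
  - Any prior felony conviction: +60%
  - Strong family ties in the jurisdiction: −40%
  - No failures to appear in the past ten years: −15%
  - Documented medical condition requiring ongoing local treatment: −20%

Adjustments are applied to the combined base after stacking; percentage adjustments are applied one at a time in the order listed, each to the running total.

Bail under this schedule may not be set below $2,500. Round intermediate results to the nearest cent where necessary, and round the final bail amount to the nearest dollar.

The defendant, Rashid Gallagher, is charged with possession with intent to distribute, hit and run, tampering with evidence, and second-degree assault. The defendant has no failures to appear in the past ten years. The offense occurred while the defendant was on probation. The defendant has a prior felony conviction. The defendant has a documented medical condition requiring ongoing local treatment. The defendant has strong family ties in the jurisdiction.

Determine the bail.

$102,816

Base amounts from the schedule: possession with intent to distribute $26,600; hit and run $21,750; tampering with evidence $6,800; second-degree assault $67,500.
Stacking rule: highest base plus $12,500 per additional charge. Highest is second-degree assault at $67,500; 3 additional charges → +$37,500. Combined base = $105,000.
Offense committed while on probation or parole (+50%): $105,000 × 1.5 = $157,500.
Any prior felony conviction (+60%): $157,500 × 1.6 = $252,000.
Strong family ties in the jurisdiction (−40%): $252,000 × 0.6 = $151,200.
No failures to appear in the past ten years (−15%): $151,200 × 0.85 = $128,520.
Documented medical condition requiring ongoing local treatment (−20%): $128,520 × 0.8 = $102,816.
$102,816 is at or above the $2,500 minimum.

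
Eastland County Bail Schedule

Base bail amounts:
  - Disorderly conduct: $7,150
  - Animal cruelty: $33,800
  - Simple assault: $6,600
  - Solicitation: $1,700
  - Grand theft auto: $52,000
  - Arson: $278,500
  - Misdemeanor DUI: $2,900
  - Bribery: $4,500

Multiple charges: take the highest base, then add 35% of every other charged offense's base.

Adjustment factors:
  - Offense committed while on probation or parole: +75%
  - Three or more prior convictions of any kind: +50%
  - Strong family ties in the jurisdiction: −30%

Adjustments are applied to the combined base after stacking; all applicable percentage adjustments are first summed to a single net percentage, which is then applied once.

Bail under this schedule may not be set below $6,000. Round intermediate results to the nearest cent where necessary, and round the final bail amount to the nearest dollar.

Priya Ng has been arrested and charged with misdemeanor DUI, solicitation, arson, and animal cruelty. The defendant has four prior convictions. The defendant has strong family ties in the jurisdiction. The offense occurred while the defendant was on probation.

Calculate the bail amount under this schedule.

Base amounts from the schedule: misdemeanor DUI $2,900; solicitation $1,700; arson $278,500; animal cruelty $33,800.
Stacking rule: highest base plus 35% of each additional charge. Highest is arson at $278,500. Additional: $2,900 × 35% = $1,015; $1,700 × 35% = $595; $33,800 × 35% = $11,830. Combined base = $278,500 + $13,440 = $291,940.
Net percentage adjustment: +75% +50% −30% = +95%. $291,940 × 1.95 = $569,283.
$569,283 is at or above the $6,000 minimum.

$569,283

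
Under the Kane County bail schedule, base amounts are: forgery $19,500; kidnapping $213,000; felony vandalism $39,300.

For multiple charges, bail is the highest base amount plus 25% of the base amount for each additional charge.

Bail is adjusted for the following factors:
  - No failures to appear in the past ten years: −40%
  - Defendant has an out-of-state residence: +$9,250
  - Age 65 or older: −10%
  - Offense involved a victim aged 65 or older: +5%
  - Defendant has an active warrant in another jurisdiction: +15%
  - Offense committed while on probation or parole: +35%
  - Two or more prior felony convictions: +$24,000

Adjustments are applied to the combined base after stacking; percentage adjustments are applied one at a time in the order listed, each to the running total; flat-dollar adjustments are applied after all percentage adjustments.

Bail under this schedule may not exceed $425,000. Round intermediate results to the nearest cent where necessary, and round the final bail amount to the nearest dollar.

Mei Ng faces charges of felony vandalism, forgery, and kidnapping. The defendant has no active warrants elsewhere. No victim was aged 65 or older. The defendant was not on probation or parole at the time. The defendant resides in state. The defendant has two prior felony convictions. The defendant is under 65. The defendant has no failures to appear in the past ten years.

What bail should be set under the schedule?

$160,620

Base amounts from the schedule: felony vandalism $39,300; forgery $19,500; kidnapping $213,000.
Stacking rule: highest base plus 25% of each additional charge. Highest is kidnapping at $213,000. Additional: $39,300 × 25% = $9,825; $19,500 × 25% = $4,875. Combined base = $213,000 + $14,700 = $227,700.
No failures to appear in the past ten years (−40%): $227,700 × 0.6 = $136,620.
Two or more prior felony convictions (+$24,000 flat): $136,620 + $24,000 = $160,620.
$160,620 is within the $425,000 maximum.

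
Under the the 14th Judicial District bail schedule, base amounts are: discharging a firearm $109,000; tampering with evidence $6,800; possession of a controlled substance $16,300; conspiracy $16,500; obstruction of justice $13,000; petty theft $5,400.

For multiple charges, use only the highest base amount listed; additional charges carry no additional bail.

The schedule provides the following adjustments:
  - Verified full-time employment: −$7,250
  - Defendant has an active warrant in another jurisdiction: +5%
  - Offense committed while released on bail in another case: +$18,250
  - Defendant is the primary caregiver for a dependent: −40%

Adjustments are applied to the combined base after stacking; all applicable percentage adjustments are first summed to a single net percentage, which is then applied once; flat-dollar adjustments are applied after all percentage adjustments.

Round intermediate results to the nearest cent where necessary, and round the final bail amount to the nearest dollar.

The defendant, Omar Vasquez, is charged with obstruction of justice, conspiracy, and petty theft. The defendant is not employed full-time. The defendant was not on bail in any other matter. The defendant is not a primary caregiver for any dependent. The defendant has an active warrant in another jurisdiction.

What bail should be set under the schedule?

Base amounts from the schedule: obstruction of justice $13,000; conspiracy $16,500; petty theft $5,400.
Stacking rule: use the highest base only. Highest is conspiracy at $16,500. Combined base = $16,500.
Defendant has an active warrant in another jurisdiction (+5%): $16,500 × 1.05 = $17,325.

$17,325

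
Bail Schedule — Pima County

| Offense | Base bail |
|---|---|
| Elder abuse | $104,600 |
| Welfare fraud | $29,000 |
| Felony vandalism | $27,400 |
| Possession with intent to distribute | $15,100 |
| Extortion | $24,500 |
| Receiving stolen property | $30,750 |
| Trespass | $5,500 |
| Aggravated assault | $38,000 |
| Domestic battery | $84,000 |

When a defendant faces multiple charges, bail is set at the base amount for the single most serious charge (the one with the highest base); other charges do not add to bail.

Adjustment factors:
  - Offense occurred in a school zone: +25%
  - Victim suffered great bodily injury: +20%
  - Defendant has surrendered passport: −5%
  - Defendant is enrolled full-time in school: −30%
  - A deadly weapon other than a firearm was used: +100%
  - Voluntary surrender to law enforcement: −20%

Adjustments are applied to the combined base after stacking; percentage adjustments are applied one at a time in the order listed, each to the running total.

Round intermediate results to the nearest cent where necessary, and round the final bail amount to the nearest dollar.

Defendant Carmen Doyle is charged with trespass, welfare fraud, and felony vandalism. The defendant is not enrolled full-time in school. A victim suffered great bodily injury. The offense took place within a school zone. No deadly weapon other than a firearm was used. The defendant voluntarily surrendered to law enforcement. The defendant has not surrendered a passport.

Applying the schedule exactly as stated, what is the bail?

Base amounts from the schedule: trespass $5,500; welfare fraud $29,000; felony vandalism $27,400.
Stacking rule: use the highest base only. Highest is welfare fraud at $29,000. Combined base = $29,000.
Offense occurred in a school zone (+25%): $29,000 × 1.25 = $36,250.
Victim suffered great bodily injury (+20%): $36,250 × 1.2 = $43,500.
Voluntary surrender to law enforcement (−20%): $43,500 × 0.8 = $34,800.

$34,800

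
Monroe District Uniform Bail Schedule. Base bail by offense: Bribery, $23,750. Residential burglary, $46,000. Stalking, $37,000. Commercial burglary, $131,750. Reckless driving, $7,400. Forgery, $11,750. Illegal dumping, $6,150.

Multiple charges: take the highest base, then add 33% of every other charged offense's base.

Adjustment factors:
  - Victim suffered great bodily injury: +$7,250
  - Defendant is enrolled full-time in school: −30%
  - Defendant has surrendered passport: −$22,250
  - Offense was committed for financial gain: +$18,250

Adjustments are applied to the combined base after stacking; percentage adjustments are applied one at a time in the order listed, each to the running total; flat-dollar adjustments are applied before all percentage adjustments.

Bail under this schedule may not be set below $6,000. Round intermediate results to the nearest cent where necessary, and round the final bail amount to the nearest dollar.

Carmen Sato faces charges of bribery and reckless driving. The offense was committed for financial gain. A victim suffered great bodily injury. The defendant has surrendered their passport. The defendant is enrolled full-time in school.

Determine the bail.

Base amounts from the schedule: bribery $23,750; reckless driving $7,400.
Stacking rule: highest base plus 33% of each additional charge. Highest is bribery at $23,750. Additional: $7,400 × 33% = $2,442. Combined base = $23,750 + $2,442 = $26,192.
Victim suffered great bodily injury (+$7,250 flat): $26,192 + $7,250 = $33,442.
Defendant has surrendered passport (−$22,250 flat): $33,442 − $22,250 = $11,192.
Offense was committed for financial gain (+$18,250 flat): $11,192 + $18,250 = $29,442.
Defendant is enrolled full-time in school (−30%): $29,442 × 0.7 = $20,609.40.
$20,609.40 is at or above the $6,000 minimum.
Rounded to the nearest dollar: $20,609.

$20,609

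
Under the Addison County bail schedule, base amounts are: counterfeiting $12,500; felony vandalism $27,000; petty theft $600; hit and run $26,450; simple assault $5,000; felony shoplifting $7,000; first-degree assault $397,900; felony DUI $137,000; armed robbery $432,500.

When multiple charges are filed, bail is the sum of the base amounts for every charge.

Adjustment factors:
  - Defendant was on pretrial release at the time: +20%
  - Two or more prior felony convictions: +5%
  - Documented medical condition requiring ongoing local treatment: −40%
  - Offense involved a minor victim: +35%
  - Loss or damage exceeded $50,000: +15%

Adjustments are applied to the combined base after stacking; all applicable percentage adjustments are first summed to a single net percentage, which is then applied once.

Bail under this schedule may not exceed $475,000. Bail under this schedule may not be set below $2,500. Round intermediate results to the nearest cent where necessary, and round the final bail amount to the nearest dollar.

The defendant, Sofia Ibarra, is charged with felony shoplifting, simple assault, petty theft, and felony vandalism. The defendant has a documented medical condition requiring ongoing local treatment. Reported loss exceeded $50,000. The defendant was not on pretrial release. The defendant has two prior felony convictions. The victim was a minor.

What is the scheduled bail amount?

$45,540

Base amounts from the schedule: felony shoplifting $7,000; simple assault $5,000; petty theft $600; felony vandalism $27,000.
Stacking rule: sum of all bases. $7,000 + $5,000 + $600 + $27,000 = $39,600.
Net percentage adjustment: +5% −40% +35% +15% = +15%. $39,600 × 1.15 = $45,540.
$45,540 is within the $475,000 maximum.
$45,540 is at or above the $2,500 minimum.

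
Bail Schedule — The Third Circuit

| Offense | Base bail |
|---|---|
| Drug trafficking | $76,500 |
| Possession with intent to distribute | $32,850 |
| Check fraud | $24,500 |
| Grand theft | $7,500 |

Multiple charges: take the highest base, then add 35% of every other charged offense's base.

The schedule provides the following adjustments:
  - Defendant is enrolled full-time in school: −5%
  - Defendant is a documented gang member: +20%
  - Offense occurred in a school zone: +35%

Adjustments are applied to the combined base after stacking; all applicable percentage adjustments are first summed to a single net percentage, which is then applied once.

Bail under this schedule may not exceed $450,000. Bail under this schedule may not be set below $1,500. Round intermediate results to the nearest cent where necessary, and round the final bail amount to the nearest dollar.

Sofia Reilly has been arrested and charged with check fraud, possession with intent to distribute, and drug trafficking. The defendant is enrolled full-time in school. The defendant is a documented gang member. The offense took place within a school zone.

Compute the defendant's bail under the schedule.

$144,859

Base amounts from the schedule: check fraud $24,500; possession with intent to distribute $32,850; drug trafficking $76,500.
Stacking rule: highest base plus 35% of each additional charge. Highest is drug trafficking at $76,500. Additional: $24,500 × 35% = $8,575; $32,850 × 35% = $11,497.50. Combined base = $76,500 + $20,072.50 = $96,572.50.
Net percentage adjustment: −5% +20% +35% = +50%. $96,572.50 × 1.5 = $144,858.75.
$144,858.75 is within the $450,000 maximum.
$144,858.75 is at or above the $1,500 minimum.
Rounded to the nearest dollar: $144,859.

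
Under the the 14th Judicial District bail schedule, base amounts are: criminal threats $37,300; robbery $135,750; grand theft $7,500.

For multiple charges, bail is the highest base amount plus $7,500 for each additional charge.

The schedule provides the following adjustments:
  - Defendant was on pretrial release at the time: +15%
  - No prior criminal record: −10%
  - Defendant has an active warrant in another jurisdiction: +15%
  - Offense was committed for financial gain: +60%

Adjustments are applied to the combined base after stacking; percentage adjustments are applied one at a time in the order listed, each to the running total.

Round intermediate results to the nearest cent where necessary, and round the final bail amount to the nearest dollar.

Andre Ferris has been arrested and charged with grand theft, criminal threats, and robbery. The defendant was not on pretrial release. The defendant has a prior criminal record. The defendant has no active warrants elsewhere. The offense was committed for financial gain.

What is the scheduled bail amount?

$241,200

Base amounts from the schedule: grand theft $7,500; criminal threats $37,300; robbery $135,750.
Stacking rule: highest base plus $7,500 per additional charge. Highest is robbery at $135,750; 2 additional charges → +$15,000. Combined base = $150,750.
Offense was committed for financial gain (+60%): $150,750 × 1.6 = $241,200.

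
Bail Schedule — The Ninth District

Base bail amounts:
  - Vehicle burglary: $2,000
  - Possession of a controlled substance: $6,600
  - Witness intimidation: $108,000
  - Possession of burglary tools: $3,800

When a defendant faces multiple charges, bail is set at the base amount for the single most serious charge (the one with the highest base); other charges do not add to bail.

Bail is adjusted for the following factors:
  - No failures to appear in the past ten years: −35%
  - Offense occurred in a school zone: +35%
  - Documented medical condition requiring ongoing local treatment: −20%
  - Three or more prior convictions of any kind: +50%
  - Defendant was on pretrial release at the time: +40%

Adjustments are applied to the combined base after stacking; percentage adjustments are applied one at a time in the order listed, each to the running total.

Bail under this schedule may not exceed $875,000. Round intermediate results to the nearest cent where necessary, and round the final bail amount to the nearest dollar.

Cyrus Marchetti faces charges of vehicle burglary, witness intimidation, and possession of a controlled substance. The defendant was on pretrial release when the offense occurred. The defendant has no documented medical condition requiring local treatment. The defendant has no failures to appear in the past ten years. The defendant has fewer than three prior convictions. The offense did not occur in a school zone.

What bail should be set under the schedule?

$98,280

Base amounts from the schedule: vehicle burglary $2,000; witness intimidation $108,000; possession of a controlled substance $6,600.
Stacking rule: use the highest base only. Highest is witness intimidation at $108,000. Combined base = $108,000.
No failures to appear in the past ten years (−35%): $108,000 × 0.65 = $70,200.
Defendant was on pretrial release at the time (+40%): $70,200 × 1.4 = $98,280.
$98,280 is within the $875,000 maximum.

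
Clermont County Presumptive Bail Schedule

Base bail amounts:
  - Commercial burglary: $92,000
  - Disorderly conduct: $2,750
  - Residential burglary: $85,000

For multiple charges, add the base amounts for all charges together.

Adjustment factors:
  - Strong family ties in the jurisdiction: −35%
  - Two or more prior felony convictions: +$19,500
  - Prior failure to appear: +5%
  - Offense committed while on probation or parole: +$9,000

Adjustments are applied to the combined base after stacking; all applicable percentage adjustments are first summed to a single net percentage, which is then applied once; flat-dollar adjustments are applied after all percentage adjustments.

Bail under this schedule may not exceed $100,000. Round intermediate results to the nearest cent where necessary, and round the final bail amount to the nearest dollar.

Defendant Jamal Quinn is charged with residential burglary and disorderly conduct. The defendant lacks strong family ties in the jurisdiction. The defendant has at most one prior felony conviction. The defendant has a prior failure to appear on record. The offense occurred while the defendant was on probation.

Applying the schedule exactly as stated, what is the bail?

$100,000

Base amounts from the schedule: residential burglary $85,000; disorderly conduct $2,750.
Stacking rule: sum of all bases. $85,000 + $2,750 = $87,750.
Prior failure to appear (+5%): $87,750 × 1.05 = $92,137.50.
Offense committed while on probation or parole (+$9,000 flat): $92,137.50 + $9,000 = $101,137.50.
Result $101,137.50 exceeds the maximum of $100,000; bail is capped at $100,000.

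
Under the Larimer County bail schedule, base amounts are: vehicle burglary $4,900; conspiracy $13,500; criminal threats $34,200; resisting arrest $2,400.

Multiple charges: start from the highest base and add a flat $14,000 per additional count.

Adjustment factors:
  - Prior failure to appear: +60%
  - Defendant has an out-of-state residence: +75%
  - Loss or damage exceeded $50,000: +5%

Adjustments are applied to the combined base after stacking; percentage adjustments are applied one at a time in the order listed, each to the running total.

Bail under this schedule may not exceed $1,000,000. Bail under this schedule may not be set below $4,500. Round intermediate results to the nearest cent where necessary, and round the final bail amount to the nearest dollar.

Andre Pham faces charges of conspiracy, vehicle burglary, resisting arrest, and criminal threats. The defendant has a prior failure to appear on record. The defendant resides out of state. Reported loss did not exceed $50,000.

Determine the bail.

Base amounts from the schedule: conspiracy $13,500; vehicle burglary $4,900; resisting arrest $2,400; criminal threats $34,200.
Stacking rule: highest base plus $14,000 per additional charge. Highest is criminal threats at $34,200; 3 additional charges → +$42,000. Combined base = $76,200.
Prior failure to appear (+60%): $76,200 × 1.6 = $121,920.
Defendant has an out-of-state residence (+75%): $121,920 × 1.75 = $213,360.
$213,360 is within the $1,000,000 maximum.
$213,360 is at or above the $4,500 minimum.

$213,360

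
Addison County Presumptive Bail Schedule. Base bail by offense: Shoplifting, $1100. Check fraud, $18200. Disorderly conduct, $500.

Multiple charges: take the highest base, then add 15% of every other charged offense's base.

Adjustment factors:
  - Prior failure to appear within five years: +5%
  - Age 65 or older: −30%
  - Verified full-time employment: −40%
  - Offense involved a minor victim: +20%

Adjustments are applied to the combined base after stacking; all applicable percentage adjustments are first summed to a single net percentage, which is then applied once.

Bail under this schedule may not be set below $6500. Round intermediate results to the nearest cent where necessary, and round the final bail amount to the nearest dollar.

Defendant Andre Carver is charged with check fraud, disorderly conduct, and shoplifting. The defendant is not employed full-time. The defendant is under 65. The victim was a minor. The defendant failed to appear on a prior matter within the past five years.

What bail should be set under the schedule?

$23050

Base amounts from the schedule: check fraud $18200; disorderly conduct $500; shoplifting $1100.
Stacking rule: highest base plus 15% of each additional charge. Highest is check fraud at $18200. Additional: $500 × 15% = $75; $1100 × 15% = $165. Combined base = $18200 + $240 = $18440.
Net percentage adjustment: +5% +20% = +25%. $18440 × 1.25 = $23050.
$23050 is at or above the $6500 minimum.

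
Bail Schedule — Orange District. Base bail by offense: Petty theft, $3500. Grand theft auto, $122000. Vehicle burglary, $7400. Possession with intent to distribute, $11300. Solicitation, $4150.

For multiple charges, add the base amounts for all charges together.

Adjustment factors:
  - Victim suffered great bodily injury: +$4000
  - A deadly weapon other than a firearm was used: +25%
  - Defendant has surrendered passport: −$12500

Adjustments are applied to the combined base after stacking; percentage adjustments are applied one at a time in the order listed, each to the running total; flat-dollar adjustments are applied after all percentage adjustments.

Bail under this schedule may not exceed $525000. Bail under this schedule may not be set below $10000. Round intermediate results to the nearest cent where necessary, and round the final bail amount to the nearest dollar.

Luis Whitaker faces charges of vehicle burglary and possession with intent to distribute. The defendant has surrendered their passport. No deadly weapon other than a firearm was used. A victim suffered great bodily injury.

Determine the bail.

Base amounts from the schedule: vehicle burglary $7400; possession with intent to distribute $11300.
Stacking rule: sum of all bases. $7400 + $11300 = $18700.
Victim suffered great bodily injury (+$4000 flat): $18700 + $4000 = $22700.
Defendant has surrendered passport (−$12500 flat): $22700 − $12500 = $10200.
$10200 is within the $525000 maximum.
$10200 is at or above the $10000 minimum.

$10200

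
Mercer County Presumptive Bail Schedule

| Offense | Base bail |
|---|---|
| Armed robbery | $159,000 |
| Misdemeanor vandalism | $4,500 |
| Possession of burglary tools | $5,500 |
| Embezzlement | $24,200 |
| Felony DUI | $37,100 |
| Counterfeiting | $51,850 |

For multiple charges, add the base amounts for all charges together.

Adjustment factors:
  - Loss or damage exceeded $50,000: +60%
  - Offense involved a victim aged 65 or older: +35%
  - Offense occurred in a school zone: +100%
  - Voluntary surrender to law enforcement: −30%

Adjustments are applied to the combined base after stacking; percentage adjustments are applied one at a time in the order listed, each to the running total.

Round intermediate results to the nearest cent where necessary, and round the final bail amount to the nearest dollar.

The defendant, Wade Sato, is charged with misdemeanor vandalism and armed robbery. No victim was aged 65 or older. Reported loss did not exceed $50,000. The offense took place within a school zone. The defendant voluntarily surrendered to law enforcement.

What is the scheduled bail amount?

Base amounts from the schedule: misdemeanor vandalism $4,500; armed robbery $159,000.
Stacking rule: sum of all bases. $4,500 + $159,000 = $163,500.
Offense occurred in a school zone (+100%): $163,500 × 2 = $327,000.
Voluntary surrender to law enforcement (−30%): $327,000 × 0.7 = $228,900.

$228,900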